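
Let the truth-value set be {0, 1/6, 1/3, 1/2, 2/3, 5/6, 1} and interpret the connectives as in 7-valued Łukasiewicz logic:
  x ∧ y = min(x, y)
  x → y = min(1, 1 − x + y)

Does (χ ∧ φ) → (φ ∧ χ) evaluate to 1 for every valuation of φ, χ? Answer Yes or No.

Yes

At φ = 2/3, χ = 0, for instance:
χ ∧ φ = 0 ∧ 2/3 = 0
φ ∧ χ = 2/3 ∧ 0 = 0
(χ ∧ φ) → (φ ∧ χ) = 0 → 0 = 1
and checking the remaining 48 assignments likewise gives ≥ 1 in every case.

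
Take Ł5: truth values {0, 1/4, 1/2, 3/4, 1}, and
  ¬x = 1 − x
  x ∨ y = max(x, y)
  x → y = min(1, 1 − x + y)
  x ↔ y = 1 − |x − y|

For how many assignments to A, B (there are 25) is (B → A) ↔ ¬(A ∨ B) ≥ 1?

value 1: 5 assignments (counts)
value 3/4: 5 assignments
value 1/2: 5 assignments
value 1/4: 5 assignments
value 0: 5 assignments
So 5 of the 25 assignments meet the threshold.

5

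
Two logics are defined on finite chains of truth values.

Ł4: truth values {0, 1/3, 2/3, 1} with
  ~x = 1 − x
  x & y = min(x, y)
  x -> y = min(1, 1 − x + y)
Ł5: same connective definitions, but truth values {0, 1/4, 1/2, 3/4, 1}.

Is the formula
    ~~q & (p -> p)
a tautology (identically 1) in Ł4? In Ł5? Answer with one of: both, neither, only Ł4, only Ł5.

neither

In Ł4: at p = 0, q = 0 the value is 0 — not a tautology.
In Ł5: at p = 0, q = 0 the value is 0 — not a tautology.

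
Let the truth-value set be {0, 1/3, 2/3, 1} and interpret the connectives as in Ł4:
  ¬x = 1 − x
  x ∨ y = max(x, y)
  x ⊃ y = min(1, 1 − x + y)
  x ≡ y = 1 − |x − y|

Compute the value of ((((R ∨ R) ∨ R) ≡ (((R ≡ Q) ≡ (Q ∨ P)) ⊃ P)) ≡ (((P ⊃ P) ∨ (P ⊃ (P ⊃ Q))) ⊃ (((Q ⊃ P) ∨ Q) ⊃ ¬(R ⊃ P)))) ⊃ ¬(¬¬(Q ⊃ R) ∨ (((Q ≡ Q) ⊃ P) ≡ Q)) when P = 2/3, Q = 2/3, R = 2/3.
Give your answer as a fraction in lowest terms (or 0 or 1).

R ∨ R = 2/3 ∨ 2/3 = 2/3
(R ∨ R) ∨ R = 2/3 ∨ 2/3 = 2/3
R ≡ Q = 2/3 ≡ 2/3 = 1
Q ∨ P = 2/3 ∨ 2/3 = 2/3
(R ≡ Q) ≡ (Q ∨ P) = 1 ≡ 2/3 = 2/3
((R ≡ Q) ≡ (Q ∨ P)) ⊃ P = 2/3 ⊃ 2/3 = 1
((R ∨ R) ∨ R) ≡ (((R ≡ Q) ≡ (Q ∨ P)) ⊃ P) = 2/3 ≡ 1 = 2/3
P ⊃ P = 2/3 ⊃ 2/3 = 1
P ⊃ Q = 2/3 ⊃ 2/3 = 1
P ⊃ (P ⊃ Q) = 2/3 ⊃ 1 = 1
(P ⊃ P) ∨ (P ⊃ (P ⊃ Q)) = 1 ∨ 1 = 1
Q ⊃ P = 2/3 ⊃ 2/3 = 1
(Q ⊃ P) ∨ Q = 1 ∨ 2/3 = 1
R ⊃ P = 2/3 ⊃ 2/3 = 1
¬(R ⊃ P) = ¬1 = 0
((Q ⊃ P) ∨ Q) ⊃ ¬(R ⊃ P) = 1 ⊃ 0 = 0
((P ⊃ P) ∨ (P ⊃ (P ⊃ Q))) ⊃ (((Q ⊃ P) ∨ Q) ⊃ ¬(R ⊃ P)) = 1 ⊃ 0 = 0
(((R ∨ R) ∨ R) ≡ (((R ≡ Q) ≡ (Q ∨ P)) ⊃ P)) ≡ (((P ⊃ P) ∨ (P ⊃ (P ⊃ Q))) ⊃ (((Q ⊃ P) ∨ Q) ⊃ ¬(R ⊃ P))) = 2/3 ≡ 0 = 1/3
Q ⊃ R = 2/3 ⊃ 2/3 = 1
¬(Q ⊃ R) = ¬1 = 0
¬¬(Q ⊃ R) = ¬0 = 1
Q ≡ Q = 2/3 ≡ 2/3 = 1
(Q ≡ Q) ⊃ P = 1 ⊃ 2/3 = 2/3
((Q ≡ Q) ⊃ P) ≡ Q = 2/3 ≡ 2/3 = 1
¬¬(Q ⊃ R) ∨ (((Q ≡ Q) ⊃ P) ≡ Q) = 1 ∨ 1 = 1
¬(¬¬(Q ⊃ R) ∨ (((Q ≡ Q) ⊃ P) ≡ Q)) = ¬1 = 0
((((R ∨ R) ∨ R) ≡ (((R ≡ Q) ≡ (Q ∨ P)) ⊃ P)) ≡ (((P ⊃ P) ∨ (P ⊃ (P ⊃ Q))) ⊃ (((Q ⊃ P) ∨ Q) ⊃ ¬(R ⊃ P)))) ⊃ ¬(¬¬(Q ⊃ R) ∨ (((Q ≡ Q) ⊃ P) ≡ Q)) = 1/3 ⊃ 0 = 2/3

2/3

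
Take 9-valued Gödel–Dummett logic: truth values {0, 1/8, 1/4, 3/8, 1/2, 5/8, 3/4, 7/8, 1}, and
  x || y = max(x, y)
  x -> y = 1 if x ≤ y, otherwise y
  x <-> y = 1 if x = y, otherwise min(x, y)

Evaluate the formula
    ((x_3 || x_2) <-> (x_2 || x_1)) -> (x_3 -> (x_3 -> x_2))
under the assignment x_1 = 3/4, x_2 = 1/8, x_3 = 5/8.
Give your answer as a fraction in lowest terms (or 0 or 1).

1/8

x_3 || x_2 = 5/8 || 1/8 = 5/8
x_2 || x_1 = 1/8 || 3/4 = 3/4
(x_3 || x_2) <-> (x_2 || x_1) = 5/8 <-> 3/4 = 5/8
x_3 -> x_2 = 5/8 -> 1/8 = 1/8
x_3 -> (x_3 -> x_2) = 5/8 -> 1/8 = 1/8
((x_3 || x_2) <-> (x_2 || x_1)) -> (x_3 -> (x_3 -> x_2)) = 5/8 -> 1/8 = 1/8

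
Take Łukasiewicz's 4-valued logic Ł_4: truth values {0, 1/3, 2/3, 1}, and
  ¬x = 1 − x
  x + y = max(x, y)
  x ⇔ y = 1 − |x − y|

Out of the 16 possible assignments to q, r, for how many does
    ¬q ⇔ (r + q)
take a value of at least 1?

2

q = 0, r = 0 ↦ 0  <
q = 0, r = 1/3 ↦ 1/3  <
q = 0, r = 2/3 ↦ 2/3  <
q = 0, r = 1 ↦ 1  ≥
q = 1/3, r = 0 ↦ 2/3  <
q = 1/3, r = 1/3 ↦ 2/3  <
q = 1/3, r = 2/3 ↦ 1  ≥
q = 1/3, r = 1 ↦ 2/3  <
q = 2/3, r = 0 ↦ 2/3  <
q = 2/3, r = 1/3 ↦ 2/3  <
q = 2/3, r = 2/3 ↦ 2/3  <
q = 2/3, r = 1 ↦ 1/3  <
q = 1, r = 0 ↦ 0  <
q = 1, r = 1/3 ↦ 0  <
q = 1, r = 2/3 ↦ 0  <
q = 1, r = 1 ↦ 0  <
So 2 of the 16 assignments meet the threshold.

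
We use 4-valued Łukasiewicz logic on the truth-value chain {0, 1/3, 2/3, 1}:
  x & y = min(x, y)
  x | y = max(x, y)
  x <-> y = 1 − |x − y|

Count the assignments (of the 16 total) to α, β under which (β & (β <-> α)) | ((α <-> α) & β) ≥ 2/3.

α = 0, β = 0 ↦ 0  <
α = 0, β = 1/3 ↦ 1/3  <
α = 0, β = 2/3 ↦ 2/3  ≥
α = 0, β = 1 ↦ 1  ≥
α = 1/3, β = 0 ↦ 0  <
α = 1/3, β = 1/3 ↦ 1/3  <
α = 1/3, β = 2/3 ↦ 2/3  ≥
α = 1/3, β = 1 ↦ 1  ≥
α = 2/3, β = 0 ↦ 0  <
α = 2/3, β = 1/3 ↦ 1/3  <
α = 2/3, β = 2/3 ↦ 2/3  ≥
α = 2/3, β = 1 ↦ 1  ≥
α = 1, β = 0 ↦ 0  <
α = 1, β = 1/3 ↦ 1/3  <
α = 1, β = 2/3 ↦ 2/3  ≥
α = 1, β = 1 ↦ 1  ≥
So 8 of the 16 assignments meet the threshold.

8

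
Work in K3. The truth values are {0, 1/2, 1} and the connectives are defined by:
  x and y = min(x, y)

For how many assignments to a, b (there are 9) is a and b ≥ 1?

1

a = 0, b = 0 ↦ 0  <
a = 0, b = 1/2 ↦ 0  <
a = 0, b = 1 ↦ 0  <
a = 1/2, b = 0 ↦ 0  <
a = 1/2, b = 1/2 ↦ 1/2  <
a = 1/2, b = 1 ↦ 1/2  <
a = 1, b = 0 ↦ 0  <
a = 1, b = 1/2 ↦ 1/2  <
a = 1, b = 1 ↦ 1  ≥
So 1 of the 9 assignments meets the threshold.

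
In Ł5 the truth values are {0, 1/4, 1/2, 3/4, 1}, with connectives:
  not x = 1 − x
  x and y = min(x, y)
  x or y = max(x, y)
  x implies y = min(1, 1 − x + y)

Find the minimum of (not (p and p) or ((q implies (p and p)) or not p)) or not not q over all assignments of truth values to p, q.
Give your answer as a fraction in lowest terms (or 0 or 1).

3/4

Take p = 1/4, q = 1/2:
p and p = 1/4 and 1/4 = 1/4
not (p and p) = not 1/4 = 3/4
p and p = 1/4 and 1/4 = 1/4
q implies (p and p) = 1/2 implies 1/4 = 3/4
not p = not 1/4 = 3/4
(q implies (p and p)) or not p = 3/4 or 3/4 = 3/4
not (p and p) or ((q implies (p and p)) or not p) = 3/4 or 3/4 = 3/4
not q = not 1/2 = 1/2
not not q = not 1/2 = 1/2
(not (p and p) or ((q implies (p and p)) or not p)) or not not q = 3/4 or 1/2 = 3/4
No assignment yields a value below 3/4, so this is the minimum.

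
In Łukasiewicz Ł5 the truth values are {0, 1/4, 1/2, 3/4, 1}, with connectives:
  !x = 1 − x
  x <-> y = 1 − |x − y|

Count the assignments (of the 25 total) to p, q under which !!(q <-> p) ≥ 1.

5

value 1: 5 assignments (counts)
value 3/4: 8 assignments
value 1/2: 6 assignments
value 1/4: 4 assignments
value 0: 2 assignments
So 5 of the 25 assignments meet the threshold.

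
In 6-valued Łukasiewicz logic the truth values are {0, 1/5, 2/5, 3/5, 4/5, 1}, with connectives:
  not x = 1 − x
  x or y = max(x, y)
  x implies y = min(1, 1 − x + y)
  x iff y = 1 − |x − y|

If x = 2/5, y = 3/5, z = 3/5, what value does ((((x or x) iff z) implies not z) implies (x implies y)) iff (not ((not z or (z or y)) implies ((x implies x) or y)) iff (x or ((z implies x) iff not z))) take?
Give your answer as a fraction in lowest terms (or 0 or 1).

x or x = 2/5 or 2/5 = 2/5
(x or x) iff z = 2/5 iff 3/5 = 4/5
not z = not 3/5 = 2/5
((x or x) iff z) implies not z = 4/5 implies 2/5 = 3/5
x implies y = 2/5 implies 3/5 = 1
(((x or x) iff z) implies not z) implies (x implies y) = 3/5 implies 1 = 1
not z = not 3/5 = 2/5
z or y = 3/5 or 3/5 = 3/5
not z or (z or y) = 2/5 or 3/5 = 3/5
x implies x = 2/5 implies 2/5 = 1
(x implies x) or y = 1 or 3/5 = 1
(not z or (z or y)) implies ((x implies x) or y) = 3/5 implies 1 = 1
not ((not z or (z or y)) implies ((x implies x) or y)) = not 1 = 0
z implies x = 3/5 implies 2/5 = 4/5
not z = not 3/5 = 2/5
(z implies x) iff not z = 4/5 iff 2/5 = 3/5
x or ((z implies x) iff not z) = 2/5 or 3/5 = 3/5
not ((not z or (z or y)) implies ((x implies x) or y)) iff (x or ((z implies x) iff not z)) = 0 iff 3/5 = 2/5
((((x or x) iff z) implies not z) implies (x implies y)) iff (not ((not z or (z or y)) implies ((x implies x) or y)) iff (x or ((z implies x) iff not z))) = 1 iff 2/5 = 2/5

2/5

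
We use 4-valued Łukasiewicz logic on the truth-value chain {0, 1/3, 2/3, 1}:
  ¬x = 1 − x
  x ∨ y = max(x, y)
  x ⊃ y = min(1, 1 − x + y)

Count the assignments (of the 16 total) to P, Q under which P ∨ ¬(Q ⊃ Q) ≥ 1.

P = 0, Q = 0 ↦ 0  <
P = 0, Q = 1/3 ↦ 0  <
P = 0, Q = 2/3 ↦ 0  <
P = 0, Q = 1 ↦ 0  <
P = 1/3, Q = 0 ↦ 1/3  <
P = 1/3, Q = 1/3 ↦ 1/3  <
P = 1/3, Q = 2/3 ↦ 1/3  <
P = 1/3, Q = 1 ↦ 1/3  <
P = 2/3, Q = 0 ↦ 2/3  <
P = 2/3, Q = 1/3 ↦ 2/3  <
P = 2/3, Q = 2/3 ↦ 2/3  <
P = 2/3, Q = 1 ↦ 2/3  <
P = 1, Q = 0 ↦ 1  ≥
P = 1, Q = 1/3 ↦ 1  ≥
P = 1, Q = 2/3 ↦ 1  ≥
P = 1, Q = 1 ↦ 1  ≥
So 4 of the 16 assignments meet the threshold.

4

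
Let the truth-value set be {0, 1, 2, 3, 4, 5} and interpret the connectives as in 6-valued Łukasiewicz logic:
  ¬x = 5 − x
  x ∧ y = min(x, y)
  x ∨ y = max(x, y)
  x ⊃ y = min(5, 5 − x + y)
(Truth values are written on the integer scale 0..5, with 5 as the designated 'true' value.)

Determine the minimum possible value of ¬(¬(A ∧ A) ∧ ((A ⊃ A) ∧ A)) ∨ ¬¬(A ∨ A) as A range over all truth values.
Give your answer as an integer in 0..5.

3

Take A = 2:
A ∧ A = 2 ∧ 2 = 2
¬(A ∧ A) = ¬2 = 3
A ⊃ A = 2 ⊃ 2 = 5
(A ⊃ A) ∧ A = 5 ∧ 2 = 2
¬(A ∧ A) ∧ ((A ⊃ A) ∧ A) = 3 ∧ 2 = 2
¬(¬(A ∧ A) ∧ ((A ⊃ A) ∧ A)) = ¬2 = 3
A ∨ A = 2 ∨ 2 = 2
¬(A ∨ A) = ¬2 = 3
¬¬(A ∨ A) = ¬3 = 2
¬(¬(A ∧ A) ∧ ((A ⊃ A) ∧ A)) ∨ ¬¬(A ∨ A) = 3 ∨ 2 = 3
No assignment yields a value below 3, so this is the minimum.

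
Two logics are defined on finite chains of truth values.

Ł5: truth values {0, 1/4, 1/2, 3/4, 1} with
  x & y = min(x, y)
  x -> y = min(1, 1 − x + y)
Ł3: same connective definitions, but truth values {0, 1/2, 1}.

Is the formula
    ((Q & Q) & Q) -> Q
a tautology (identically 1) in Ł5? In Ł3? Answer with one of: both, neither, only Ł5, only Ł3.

both

In Ł5: every assignment gives 1 — tautology.
In Ł3: every assignment gives 1 — tautology.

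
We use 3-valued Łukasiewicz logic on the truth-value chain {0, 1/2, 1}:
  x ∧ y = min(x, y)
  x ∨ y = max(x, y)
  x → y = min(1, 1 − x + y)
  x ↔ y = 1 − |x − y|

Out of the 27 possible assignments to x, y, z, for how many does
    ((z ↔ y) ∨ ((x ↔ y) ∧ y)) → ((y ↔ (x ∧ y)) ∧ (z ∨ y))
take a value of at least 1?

18

value 1: 18 assignments (counts)
value 1/2: 5 assignments
value 0: 4 assignments
So 18 of the 27 assignments meet the threshold.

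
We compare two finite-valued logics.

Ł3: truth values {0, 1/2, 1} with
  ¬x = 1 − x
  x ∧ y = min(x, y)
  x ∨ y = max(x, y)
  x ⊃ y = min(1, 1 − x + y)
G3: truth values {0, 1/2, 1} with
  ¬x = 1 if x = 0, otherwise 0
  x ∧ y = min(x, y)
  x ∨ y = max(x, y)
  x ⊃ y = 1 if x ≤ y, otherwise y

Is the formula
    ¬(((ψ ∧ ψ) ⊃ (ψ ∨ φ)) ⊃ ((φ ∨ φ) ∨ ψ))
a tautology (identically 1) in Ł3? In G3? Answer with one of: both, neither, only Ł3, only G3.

In Ł3: at φ = 0, ψ = 1/2 the value is 1/2 — not a tautology.
In G3: at φ = 0, ψ = 1/2 the value is 0 — not a tautology.

neither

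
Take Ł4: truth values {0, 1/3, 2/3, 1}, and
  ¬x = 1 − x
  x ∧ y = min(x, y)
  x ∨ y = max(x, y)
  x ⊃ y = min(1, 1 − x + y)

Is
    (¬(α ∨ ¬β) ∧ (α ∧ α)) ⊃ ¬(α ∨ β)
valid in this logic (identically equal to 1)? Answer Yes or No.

Counterexample: take α = 1/3, β = 1.
¬β = ¬1 = 0
α ∨ ¬β = 1/3 ∨ 0 = 1/3
¬(α ∨ ¬β) = ¬1/3 = 2/3
α ∧ α = 1/3 ∧ 1/3 = 1/3
¬(α ∨ ¬β) ∧ (α ∧ α) = 2/3 ∧ 1/3 = 1/3
α ∨ β = 1/3 ∨ 1 = 1
¬(α ∨ β) = ¬1 = 0
(¬(α ∨ ¬β) ∧ (α ∧ α)) ⊃ ¬(α ∨ β) = 1/3 ⊃ 0 = 2/3
This gives 2/3 ≠ 1.

No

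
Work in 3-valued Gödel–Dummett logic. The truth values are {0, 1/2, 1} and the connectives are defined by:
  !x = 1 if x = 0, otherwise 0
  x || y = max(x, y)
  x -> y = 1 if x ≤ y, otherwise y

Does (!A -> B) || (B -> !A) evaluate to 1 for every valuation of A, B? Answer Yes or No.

Yes

A = 0, B = 0 ↦ 1
A = 0, B = 1/2 ↦ 1
A = 0, B = 1 ↦ 1
A = 1/2, B = 0 ↦ 1
A = 1/2, B = 1/2 ↦ 1
A = 1/2, B = 1 ↦ 1
A = 1, B = 0 ↦ 1
A = 1, B = 1/2 ↦ 1
A = 1, B = 1 ↦ 1
Every assignment gives a value ≥ 1.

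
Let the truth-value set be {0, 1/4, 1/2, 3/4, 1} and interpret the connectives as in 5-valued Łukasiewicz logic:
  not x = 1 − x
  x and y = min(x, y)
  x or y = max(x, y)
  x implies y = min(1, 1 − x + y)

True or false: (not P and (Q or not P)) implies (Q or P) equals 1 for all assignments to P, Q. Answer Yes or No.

No

Counterexample: take P = 0, Q = 0.
not P = not 0 = 1
not P = not 0 = 1
Q or not P = 0 or 1 = 1
not P and (Q or not P) = 1 and 1 = 1
Q or P = 0 or 0 = 0
(not P and (Q or not P)) implies (Q or P) = 1 implies 0 = 0
This gives 0 ≠ 1.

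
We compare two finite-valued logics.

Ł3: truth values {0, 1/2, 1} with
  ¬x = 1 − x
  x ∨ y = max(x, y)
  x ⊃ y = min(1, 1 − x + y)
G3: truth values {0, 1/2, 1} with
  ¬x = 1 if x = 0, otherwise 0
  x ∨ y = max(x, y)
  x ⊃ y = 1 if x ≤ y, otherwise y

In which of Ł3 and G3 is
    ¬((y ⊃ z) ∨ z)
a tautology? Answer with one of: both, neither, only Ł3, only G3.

In Ł3: at y = 0, z = 0 the value is 0 — not a tautology.
In G3: at y = 0, z = 0 the value is 0 — not a tautology.

neither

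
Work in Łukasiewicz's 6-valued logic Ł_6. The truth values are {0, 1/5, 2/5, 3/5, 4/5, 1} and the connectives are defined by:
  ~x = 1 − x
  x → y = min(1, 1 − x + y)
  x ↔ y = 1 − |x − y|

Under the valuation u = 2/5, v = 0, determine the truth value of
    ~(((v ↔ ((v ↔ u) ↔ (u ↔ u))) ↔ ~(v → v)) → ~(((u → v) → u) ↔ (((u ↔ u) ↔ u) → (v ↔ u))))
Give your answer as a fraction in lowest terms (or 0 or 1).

v ↔ u = 0 ↔ 2/5 = 3/5
u ↔ u = 2/5 ↔ 2/5 = 1
(v ↔ u) ↔ (u ↔ u) = 3/5 ↔ 1 = 3/5
v ↔ ((v ↔ u) ↔ (u ↔ u)) = 0 ↔ 3/5 = 2/5
v → v = 0 → 0 = 1
~(v → v) = ~1 = 0
(v ↔ ((v ↔ u) ↔ (u ↔ u))) ↔ ~(v → v) = 2/5 ↔ 0 = 3/5
u → v = 2/5 → 0 = 3/5
(u → v) → u = 3/5 → 2/5 = 4/5
u ↔ u = 2/5 ↔ 2/5 = 1
(u ↔ u) ↔ u = 1 ↔ 2/5 = 2/5
v ↔ u = 0 ↔ 2/5 = 3/5
((u ↔ u) ↔ u) → (v ↔ u) = 2/5 → 3/5 = 1
((u → v) → u) ↔ (((u ↔ u) ↔ u) → (v ↔ u)) = 4/5 ↔ 1 = 4/5
~(((u → v) → u) ↔ (((u ↔ u) ↔ u) → (v ↔ u))) = ~4/5 = 1/5
((v ↔ ((v ↔ u) ↔ (u ↔ u))) ↔ ~(v → v)) → ~(((u → v) → u) ↔ (((u ↔ u) ↔ u) → (v ↔ u))) = 3/5 → 1/5 = 3/5
~(((v ↔ ((v ↔ u) ↔ (u ↔ u))) ↔ ~(v → v)) → ~(((u → v) → u) ↔ (((u ↔ u) ↔ u) → (v ↔ u)))) = ~3/5 = 2/5

2/5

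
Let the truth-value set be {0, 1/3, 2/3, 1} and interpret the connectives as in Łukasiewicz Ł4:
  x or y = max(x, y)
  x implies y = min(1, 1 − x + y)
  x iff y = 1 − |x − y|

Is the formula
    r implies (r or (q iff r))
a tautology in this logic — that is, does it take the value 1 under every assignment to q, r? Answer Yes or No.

Yes

q = 0, r = 0 ↦ 1
q = 0, r = 1/3 ↦ 1
q = 0, r = 2/3 ↦ 1
q = 0, r = 1 ↦ 1
q = 1/3, r = 0 ↦ 1
q = 1/3, r = 1/3 ↦ 1
q = 1/3, r = 2/3 ↦ 1
q = 1/3, r = 1 ↦ 1
q = 2/3, r = 0 ↦ 1
q = 2/3, r = 1/3 ↦ 1
q = 2/3, r = 2/3 ↦ 1
q = 2/3, r = 1 ↦ 1
q = 1, r = 0 ↦ 1
q = 1, r = 1/3 ↦ 1
q = 1, r = 2/3 ↦ 1
q = 1, r = 1 ↦ 1
Every assignment gives a value ≥ 1.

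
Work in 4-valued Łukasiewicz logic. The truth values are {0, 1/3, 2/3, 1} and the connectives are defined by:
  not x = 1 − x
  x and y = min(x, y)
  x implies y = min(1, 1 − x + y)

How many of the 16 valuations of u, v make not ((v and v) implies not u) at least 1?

u = 0, v = 0 ↦ 0  <
u = 0, v = 1/3 ↦ 0  <
u = 0, v = 2/3 ↦ 0  <
u = 0, v = 1 ↦ 0  <
u = 1/3, v = 0 ↦ 0  <
u = 1/3, v = 1/3 ↦ 0  <
u = 1/3, v = 2/3 ↦ 0  <
u = 1/3, v = 1 ↦ 1/3  <
u = 2/3, v = 0 ↦ 0  <
u = 2/3, v = 1/3 ↦ 0  <
u = 2/3, v = 2/3 ↦ 1/3  <
u = 2/3, v = 1 ↦ 2/3  <
u = 1, v = 0 ↦ 0  <
u = 1, v = 1/3 ↦ 1/3  <
u = 1, v = 2/3 ↦ 2/3  <
u = 1, v = 1 ↦ 1  ≥
So 1 of the 16 assignments meets the threshold.

1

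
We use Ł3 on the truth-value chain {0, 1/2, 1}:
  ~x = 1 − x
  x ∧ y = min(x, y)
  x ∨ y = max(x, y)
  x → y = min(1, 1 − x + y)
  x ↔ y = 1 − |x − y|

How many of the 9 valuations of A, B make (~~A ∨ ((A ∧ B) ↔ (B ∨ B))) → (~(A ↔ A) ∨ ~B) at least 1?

A = 0, B = 0 ↦ 1  ≥
A = 0, B = 1/2 ↦ 1  ≥
A = 0, B = 1 ↦ 1  ≥
A = 1/2, B = 0 ↦ 1  ≥
A = 1/2, B = 1/2 ↦ 1/2  <
A = 1/2, B = 1 ↦ 1/2  <
A = 1, B = 0 ↦ 1  ≥
A = 1, B = 1/2 ↦ 1/2  <
A = 1, B = 1 ↦ 0  <
So 5 of the 9 assignments meet the threshold.

5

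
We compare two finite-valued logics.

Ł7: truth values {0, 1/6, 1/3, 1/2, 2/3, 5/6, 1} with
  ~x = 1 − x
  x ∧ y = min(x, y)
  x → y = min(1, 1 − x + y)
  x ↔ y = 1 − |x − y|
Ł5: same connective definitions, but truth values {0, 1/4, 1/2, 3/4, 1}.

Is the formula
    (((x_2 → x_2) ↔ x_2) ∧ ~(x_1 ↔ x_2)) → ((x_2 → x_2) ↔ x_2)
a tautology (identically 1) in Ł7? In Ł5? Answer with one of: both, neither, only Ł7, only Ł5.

In Ł7: every assignment gives 1 — tautology.
In Ł5: every assignment gives 1 — tautology.

both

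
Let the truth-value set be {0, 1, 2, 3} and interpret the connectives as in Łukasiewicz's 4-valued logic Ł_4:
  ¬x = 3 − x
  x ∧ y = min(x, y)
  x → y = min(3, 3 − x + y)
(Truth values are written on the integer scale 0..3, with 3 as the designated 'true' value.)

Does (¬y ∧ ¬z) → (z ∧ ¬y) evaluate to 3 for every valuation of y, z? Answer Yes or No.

Counterexample: take y = 0, z = 0.
¬y = ¬0 = 3
¬z = ¬0 = 3
¬y ∧ ¬z = 3 ∧ 3 = 3
¬y = ¬0 = 3
z ∧ ¬y = 0 ∧ 3 = 0
(¬y ∧ ¬z) → (z ∧ ¬y) = 3 → 0 = 0
This gives 0 ≠ 3.

No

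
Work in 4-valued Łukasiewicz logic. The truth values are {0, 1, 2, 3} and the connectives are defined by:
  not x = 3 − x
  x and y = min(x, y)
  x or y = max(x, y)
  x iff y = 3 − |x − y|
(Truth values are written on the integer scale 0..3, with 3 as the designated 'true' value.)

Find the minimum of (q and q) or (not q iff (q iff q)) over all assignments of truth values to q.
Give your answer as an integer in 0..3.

2

Take q = 1:
q and q = 1 and 1 = 1
not q = not 1 = 2
q iff q = 1 iff 1 = 3
not q iff (q iff q) = 2 iff 3 = 2
(q and q) or (not q iff (q iff q)) = 1 or 2 = 2
No assignment yields a value below 2, so this is the minimum.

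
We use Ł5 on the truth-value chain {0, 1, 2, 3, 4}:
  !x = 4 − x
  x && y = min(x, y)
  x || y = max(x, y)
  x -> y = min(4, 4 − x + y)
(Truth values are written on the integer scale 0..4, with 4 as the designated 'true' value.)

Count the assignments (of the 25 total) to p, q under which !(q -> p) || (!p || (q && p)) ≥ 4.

6

value 4: 6 assignments (counts)
value 3: 8 assignments
value 2: 7 assignments
value 1: 3 assignments
value 0: 1 assignment
So 6 of the 25 assignments meet the threshold.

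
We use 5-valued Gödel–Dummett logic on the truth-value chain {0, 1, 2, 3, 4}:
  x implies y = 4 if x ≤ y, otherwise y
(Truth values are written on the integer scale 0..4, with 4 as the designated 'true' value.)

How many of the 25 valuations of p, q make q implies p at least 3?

value 4: 15 assignments (counts)
value 3: 1 assignment (counts)
value 2: 2 assignments
value 1: 3 assignments
value 0: 4 assignments
So 16 of the 25 assignments meet the threshold.

16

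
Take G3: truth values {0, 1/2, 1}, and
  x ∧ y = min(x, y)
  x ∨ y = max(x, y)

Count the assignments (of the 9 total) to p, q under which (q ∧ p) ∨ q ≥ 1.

3

p = 0, q = 0 ↦ 0  <
p = 0, q = 1/2 ↦ 1/2  <
p = 0, q = 1 ↦ 1  ≥
p = 1/2, q = 0 ↦ 0  <
p = 1/2, q = 1/2 ↦ 1/2  <
p = 1/2, q = 1 ↦ 1  ≥
p = 1, q = 0 ↦ 0  <
p = 1, q = 1/2 ↦ 1/2  <
p = 1, q = 1 ↦ 1  ≥
So 3 of the 9 assignments meet the threshold.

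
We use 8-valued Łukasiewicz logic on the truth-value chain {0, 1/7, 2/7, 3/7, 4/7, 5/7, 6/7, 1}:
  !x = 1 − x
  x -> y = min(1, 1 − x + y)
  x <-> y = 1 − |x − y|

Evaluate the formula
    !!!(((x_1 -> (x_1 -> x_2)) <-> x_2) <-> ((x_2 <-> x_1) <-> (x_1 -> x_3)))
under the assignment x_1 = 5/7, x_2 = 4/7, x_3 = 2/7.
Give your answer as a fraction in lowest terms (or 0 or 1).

x_1 -> x_2 = 5/7 -> 4/7 = 6/7
x_1 -> (x_1 -> x_2) = 5/7 -> 6/7 = 1
(x_1 -> (x_1 -> x_2)) <-> x_2 = 1 <-> 4/7 = 4/7
x_2 <-> x_1 = 4/7 <-> 5/7 = 6/7
x_1 -> x_3 = 5/7 -> 2/7 = 4/7
(x_2 <-> x_1) <-> (x_1 -> x_3) = 6/7 <-> 4/7 = 5/7
((x_1 -> (x_1 -> x_2)) <-> x_2) <-> ((x_2 <-> x_1) <-> (x_1 -> x_3)) = 4/7 <-> 5/7 = 6/7
!(((x_1 -> (x_1 -> x_2)) <-> x_2) <-> ((x_2 <-> x_1) <-> (x_1 -> x_3))) = !6/7 = 1/7
!!(((x_1 -> (x_1 -> x_2)) <-> x_2) <-> ((x_2 <-> x_1) <-> (x_1 -> x_3))) = !1/7 = 6/7
!!!(((x_1 -> (x_1 -> x_2)) <-> x_2) <-> ((x_2 <-> x_1) <-> (x_1 -> x_3))) = !6/7 = 1/7

1/7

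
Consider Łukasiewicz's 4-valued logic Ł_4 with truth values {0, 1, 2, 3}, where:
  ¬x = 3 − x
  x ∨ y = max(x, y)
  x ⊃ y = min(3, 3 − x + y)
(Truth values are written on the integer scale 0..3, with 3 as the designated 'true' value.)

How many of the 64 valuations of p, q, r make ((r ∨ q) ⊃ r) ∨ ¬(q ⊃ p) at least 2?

value 3: 43 assignments (counts)
value 2: 14 assignments (counts)
value 1: 6 assignments
value 0: 1 assignment
So 57 of the 64 assignments meet the threshold.

57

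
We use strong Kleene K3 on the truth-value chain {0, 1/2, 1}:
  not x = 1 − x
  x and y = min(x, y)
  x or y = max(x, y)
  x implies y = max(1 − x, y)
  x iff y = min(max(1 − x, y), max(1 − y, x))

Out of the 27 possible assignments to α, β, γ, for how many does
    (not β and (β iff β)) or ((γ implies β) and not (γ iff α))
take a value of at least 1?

12

value 1: 12 assignments (counts)
value 1/2: 13 assignments
value 0: 2 assignments
So 12 of the 27 assignments meet the threshold.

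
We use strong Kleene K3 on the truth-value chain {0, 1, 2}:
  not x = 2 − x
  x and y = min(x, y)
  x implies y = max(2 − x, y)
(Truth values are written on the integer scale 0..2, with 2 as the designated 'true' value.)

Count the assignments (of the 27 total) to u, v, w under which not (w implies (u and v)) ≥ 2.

5

value 2: 5 assignments (counts)
value 1: 11 assignments
value 0: 11 assignments
So 5 of the 27 assignments meet the threshold.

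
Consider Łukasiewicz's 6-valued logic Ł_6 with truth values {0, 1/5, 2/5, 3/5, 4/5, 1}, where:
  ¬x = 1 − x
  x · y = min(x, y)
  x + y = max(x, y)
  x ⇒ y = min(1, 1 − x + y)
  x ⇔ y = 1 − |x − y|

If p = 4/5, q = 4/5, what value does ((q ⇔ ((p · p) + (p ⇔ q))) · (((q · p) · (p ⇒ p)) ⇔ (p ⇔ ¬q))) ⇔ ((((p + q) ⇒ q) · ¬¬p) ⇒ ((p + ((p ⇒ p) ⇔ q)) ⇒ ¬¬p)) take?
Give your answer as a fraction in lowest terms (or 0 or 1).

p · p = 4/5 · 4/5 = 4/5
p ⇔ q = 4/5 ⇔ 4/5 = 1
(p · p) + (p ⇔ q) = 4/5 + 1 = 1
q ⇔ ((p · p) + (p ⇔ q)) = 4/5 ⇔ 1 = 4/5
q · p = 4/5 · 4/5 = 4/5
p ⇒ p = 4/5 ⇒ 4/5 = 1
(q · p) · (p ⇒ p) = 4/5 · 1 = 4/5
¬q = ¬4/5 = 1/5
p ⇔ ¬q = 4/5 ⇔ 1/5 = 2/5
((q · p) · (p ⇒ p)) ⇔ (p ⇔ ¬q) = 4/5 ⇔ 2/5 = 3/5
(q ⇔ ((p · p) + (p ⇔ q))) · (((q · p) · (p ⇒ p)) ⇔ (p ⇔ ¬q)) = 4/5 · 3/5 = 3/5
p + q = 4/5 + 4/5 = 4/5
(p + q) ⇒ q = 4/5 ⇒ 4/5 = 1
¬p = ¬4/5 = 1/5
¬¬p = ¬1/5 = 4/5
((p + q) ⇒ q) · ¬¬p = 1 · 4/5 = 4/5
p ⇒ p = 4/5 ⇒ 4/5 = 1
(p ⇒ p) ⇔ q = 1 ⇔ 4/5 = 4/5
p + ((p ⇒ p) ⇔ q) = 4/5 + 4/5 = 4/5
¬p = ¬4/5 = 1/5
¬¬p = ¬1/5 = 4/5
(p + ((p ⇒ p) ⇔ q)) ⇒ ¬¬p = 4/5 ⇒ 4/5 = 1
(((p + q) ⇒ q) · ¬¬p) ⇒ ((p + ((p ⇒ p) ⇔ q)) ⇒ ¬¬p) = 4/5 ⇒ 1 = 1
((q ⇔ ((p · p) + (p ⇔ q))) · (((q · p) · (p ⇒ p)) ⇔ (p ⇔ ¬q))) ⇔ ((((p + q) ⇒ q) · ¬¬p) ⇒ ((p + ((p ⇒ p) ⇔ q)) ⇒ ¬¬p)) = 3/5 ⇔ 1 = 3/5

3/5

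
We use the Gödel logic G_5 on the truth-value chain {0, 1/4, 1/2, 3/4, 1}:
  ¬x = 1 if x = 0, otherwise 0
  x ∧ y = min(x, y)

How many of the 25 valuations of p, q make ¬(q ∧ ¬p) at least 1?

21

value 1: 21 assignments (counts)
value 0: 4 assignments
So 21 of the 25 assignments meet the threshold.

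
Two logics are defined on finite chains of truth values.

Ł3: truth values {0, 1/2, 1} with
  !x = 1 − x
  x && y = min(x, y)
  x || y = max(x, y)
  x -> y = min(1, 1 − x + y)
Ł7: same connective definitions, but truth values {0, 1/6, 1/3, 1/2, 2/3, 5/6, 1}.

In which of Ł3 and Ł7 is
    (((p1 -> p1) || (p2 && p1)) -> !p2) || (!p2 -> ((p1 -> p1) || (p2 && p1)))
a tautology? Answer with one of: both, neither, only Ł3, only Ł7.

In Ł3: every assignment gives 1 — tautology.
In Ł7: every assignment gives 1 — tautology.

both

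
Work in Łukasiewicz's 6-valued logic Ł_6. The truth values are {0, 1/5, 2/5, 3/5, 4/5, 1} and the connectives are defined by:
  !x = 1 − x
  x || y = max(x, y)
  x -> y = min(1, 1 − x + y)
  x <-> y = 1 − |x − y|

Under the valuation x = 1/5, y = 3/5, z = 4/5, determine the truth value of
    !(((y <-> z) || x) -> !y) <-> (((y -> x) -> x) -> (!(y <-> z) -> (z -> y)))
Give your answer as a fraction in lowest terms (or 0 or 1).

2/5

y <-> z = 3/5 <-> 4/5 = 4/5
(y <-> z) || x = 4/5 || 1/5 = 4/5
!y = !3/5 = 2/5
((y <-> z) || x) -> !y = 4/5 -> 2/5 = 3/5
!(((y <-> z) || x) -> !y) = !3/5 = 2/5
y -> x = 3/5 -> 1/5 = 3/5
(y -> x) -> x = 3/5 -> 1/5 = 3/5
y <-> z = 3/5 <-> 4/5 = 4/5
!(y <-> z) = !4/5 = 1/5
z -> y = 4/5 -> 3/5 = 4/5
!(y <-> z) -> (z -> y) = 1/5 -> 4/5 = 1
((y -> x) -> x) -> (!(y <-> z) -> (z -> y)) = 3/5 -> 1 = 1
!(((y <-> z) || x) -> !y) <-> (((y -> x) -> x) -> (!(y <-> z) -> (z -> y))) = 2/5 <-> 1 = 2/5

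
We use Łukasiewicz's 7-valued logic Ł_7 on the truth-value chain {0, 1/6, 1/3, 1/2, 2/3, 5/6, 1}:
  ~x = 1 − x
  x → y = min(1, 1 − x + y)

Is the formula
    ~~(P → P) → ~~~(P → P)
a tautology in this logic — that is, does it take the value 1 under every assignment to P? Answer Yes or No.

No

Counterexample: take P = 0.
P → P = 0 → 0 = 1
~(P → P) = ~1 = 0
~~(P → P) = ~0 = 1
P → P = 0 → 0 = 1
~(P → P) = ~1 = 0
~~(P → P) = ~0 = 1
~~~(P → P) = ~1 = 0
~~(P → P) → ~~~(P → P) = 1 → 0 = 0
This gives 0 ≠ 1.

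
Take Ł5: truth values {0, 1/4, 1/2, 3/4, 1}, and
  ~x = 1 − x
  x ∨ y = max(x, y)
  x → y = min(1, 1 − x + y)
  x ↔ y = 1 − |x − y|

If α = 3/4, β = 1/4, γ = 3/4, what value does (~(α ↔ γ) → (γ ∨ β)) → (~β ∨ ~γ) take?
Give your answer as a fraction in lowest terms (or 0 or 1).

3/4

α ↔ γ = 3/4 ↔ 3/4 = 1
~(α ↔ γ) = ~1 = 0
γ ∨ β = 3/4 ∨ 1/4 = 3/4
~(α ↔ γ) → (γ ∨ β) = 0 → 3/4 = 1
~β = ~1/4 = 3/4
~γ = ~3/4 = 1/4
~β ∨ ~γ = 3/4 ∨ 1/4 = 3/4
(~(α ↔ γ) → (γ ∨ β)) → (~β ∨ ~γ) = 1 → 3/4 = 3/4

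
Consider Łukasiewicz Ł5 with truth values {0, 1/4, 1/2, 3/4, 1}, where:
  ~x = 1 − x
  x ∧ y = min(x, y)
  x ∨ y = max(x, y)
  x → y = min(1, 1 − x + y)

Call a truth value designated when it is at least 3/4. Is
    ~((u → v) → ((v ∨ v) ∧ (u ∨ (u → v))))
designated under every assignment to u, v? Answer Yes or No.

No

Counterexample: take u = 0, v = 1/2.
u → v = 0 → 1/2 = 1
v ∨ v = 1/2 ∨ 1/2 = 1/2
u → v = 0 → 1/2 = 1
u ∨ (u → v) = 0 ∨ 1 = 1
(v ∨ v) ∧ (u ∨ (u → v)) = 1/2 ∧ 1 = 1/2
(u → v) → ((v ∨ v) ∧ (u ∨ (u → v))) = 1 → 1/2 = 1/2
~((u → v) → ((v ∨ v) ∧ (u ∨ (u → v)))) = ~1/2 = 1/2
This gives 1/2, which is below 3/4.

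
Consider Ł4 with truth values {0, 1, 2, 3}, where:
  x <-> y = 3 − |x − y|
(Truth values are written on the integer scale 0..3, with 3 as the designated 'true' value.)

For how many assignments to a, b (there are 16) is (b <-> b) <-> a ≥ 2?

a = 0, b = 0 ↦ 0  <
a = 0, b = 1 ↦ 0  <
a = 0, b = 2 ↦ 0  <
a = 0, b = 3 ↦ 0  <
a = 1, b = 0 ↦ 1  <
a = 1, b = 1 ↦ 1  <
a = 1, b = 2 ↦ 1  <
a = 1, b = 3 ↦ 1  <
a = 2, b = 0 ↦ 2  ≥
a = 2, b = 1 ↦ 2  ≥
a = 2, b = 2 ↦ 2  ≥
a = 2, b = 3 ↦ 2  ≥
a = 3, b = 0 ↦ 3  ≥
a = 3, b = 1 ↦ 3  ≥
a = 3, b = 2 ↦ 3  ≥
a = 3, b = 3 ↦ 3  ≥
So 8 of the 16 assignments meet the threshold.

8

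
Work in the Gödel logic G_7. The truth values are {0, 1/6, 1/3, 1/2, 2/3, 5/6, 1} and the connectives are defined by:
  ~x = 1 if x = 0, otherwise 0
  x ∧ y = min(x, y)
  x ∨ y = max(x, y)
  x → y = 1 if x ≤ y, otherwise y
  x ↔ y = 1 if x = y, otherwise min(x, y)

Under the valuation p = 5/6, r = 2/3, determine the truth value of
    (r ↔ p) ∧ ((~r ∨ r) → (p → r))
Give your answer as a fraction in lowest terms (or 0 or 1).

2/3

r ↔ p = 2/3 ↔ 5/6 = 2/3
~r = ~2/3 = 0
~r ∨ r = 0 ∨ 2/3 = 2/3
p → r = 5/6 → 2/3 = 2/3
(~r ∨ r) → (p → r) = 2/3 → 2/3 = 1
(r ↔ p) ∧ ((~r ∨ r) → (p → r)) = 2/3 ∧ 1 = 2/3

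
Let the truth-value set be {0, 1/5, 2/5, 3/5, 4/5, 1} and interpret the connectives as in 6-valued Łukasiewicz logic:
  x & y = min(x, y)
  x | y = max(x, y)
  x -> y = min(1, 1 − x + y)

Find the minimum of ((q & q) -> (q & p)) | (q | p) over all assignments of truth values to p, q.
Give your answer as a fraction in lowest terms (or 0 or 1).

3/5

Take p = 0, q = 2/5:
q & q = 2/5 & 2/5 = 2/5
q & p = 2/5 & 0 = 0
(q & q) -> (q & p) = 2/5 -> 0 = 3/5
q | p = 2/5 | 0 = 2/5
((q & q) -> (q & p)) | (q | p) = 3/5 | 2/5 = 3/5
No assignment yields a value below 3/5, so this is the minimum.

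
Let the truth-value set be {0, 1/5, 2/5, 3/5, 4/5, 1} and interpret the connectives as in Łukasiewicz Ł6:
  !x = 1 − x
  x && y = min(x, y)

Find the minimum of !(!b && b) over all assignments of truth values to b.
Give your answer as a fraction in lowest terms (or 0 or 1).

Take b = 2/5:
!b = !2/5 = 3/5
!b && b = 3/5 && 2/5 = 2/5
!(!b && b) = !2/5 = 3/5
No assignment yields a value below 3/5, so this is the minimum.

3/5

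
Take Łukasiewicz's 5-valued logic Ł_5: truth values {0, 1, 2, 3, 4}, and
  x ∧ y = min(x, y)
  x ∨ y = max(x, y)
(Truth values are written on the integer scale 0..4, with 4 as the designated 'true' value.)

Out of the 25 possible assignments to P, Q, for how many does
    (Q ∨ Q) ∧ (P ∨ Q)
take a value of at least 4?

5

value 4: 5 assignments (counts)
value 3: 5 assignments
value 2: 5 assignments
value 1: 5 assignments
value 0: 5 assignments
So 5 of the 25 assignments meet the threshold.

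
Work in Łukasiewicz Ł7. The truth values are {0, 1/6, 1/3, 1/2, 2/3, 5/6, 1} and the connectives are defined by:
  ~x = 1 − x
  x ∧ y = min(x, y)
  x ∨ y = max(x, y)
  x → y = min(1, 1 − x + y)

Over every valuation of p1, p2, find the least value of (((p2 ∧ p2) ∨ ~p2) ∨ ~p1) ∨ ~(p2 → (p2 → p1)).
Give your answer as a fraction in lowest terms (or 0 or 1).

1/2

Take p1 = 1/2, p2 = 1/2:
p2 ∧ p2 = 1/2 ∧ 1/2 = 1/2
~p2 = ~1/2 = 1/2
(p2 ∧ p2) ∨ ~p2 = 1/2 ∨ 1/2 = 1/2
~p1 = ~1/2 = 1/2
((p2 ∧ p2) ∨ ~p2) ∨ ~p1 = 1/2 ∨ 1/2 = 1/2
p2 → p1 = 1/2 → 1/2 = 1
p2 → (p2 → p1) = 1/2 → 1 = 1
~(p2 → (p2 → p1)) = ~1 = 0
(((p2 ∧ p2) ∨ ~p2) ∨ ~p1) ∨ ~(p2 → (p2 → p1)) = 1/2 ∨ 0 = 1/2
No assignment yields a value below 1/2, so this is the minimum.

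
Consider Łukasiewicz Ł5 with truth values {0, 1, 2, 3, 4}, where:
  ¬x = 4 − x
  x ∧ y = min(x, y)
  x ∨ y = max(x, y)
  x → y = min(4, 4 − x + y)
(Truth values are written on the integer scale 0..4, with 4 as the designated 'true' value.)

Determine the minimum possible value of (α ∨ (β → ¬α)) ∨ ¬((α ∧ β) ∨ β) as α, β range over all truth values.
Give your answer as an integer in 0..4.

2

Take α = 2, β = 4:
¬α = ¬2 = 2
β → ¬α = 4 → 2 = 2
α ∨ (β → ¬α) = 2 ∨ 2 = 2
α ∧ β = 2 ∧ 4 = 2
(α ∧ β) ∨ β = 2 ∨ 4 = 4
¬((α ∧ β) ∨ β) = ¬4 = 0
(α ∨ (β → ¬α)) ∨ ¬((α ∧ β) ∨ β) = 2 ∨ 0 = 2
No assignment yields a value below 2, so this is the minimum.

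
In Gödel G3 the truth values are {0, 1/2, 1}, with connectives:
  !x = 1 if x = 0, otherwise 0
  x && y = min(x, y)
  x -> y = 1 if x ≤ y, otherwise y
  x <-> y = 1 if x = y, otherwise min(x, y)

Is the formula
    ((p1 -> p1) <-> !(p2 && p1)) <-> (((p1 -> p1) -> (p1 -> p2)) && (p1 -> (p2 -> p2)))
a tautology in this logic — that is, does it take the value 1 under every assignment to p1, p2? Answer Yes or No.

No

Counterexample: take p1 = 1/2, p2 = 0.
p1 -> p1 = 1/2 -> 1/2 = 1
p2 && p1 = 0 && 1/2 = 0
!(p2 && p1) = !0 = 1
(p1 -> p1) <-> !(p2 && p1) = 1 <-> 1 = 1
p1 -> p1 = 1/2 -> 1/2 = 1
p1 -> p2 = 1/2 -> 0 = 0
(p1 -> p1) -> (p1 -> p2) = 1 -> 0 = 0
p2 -> p2 = 0 -> 0 = 1
p1 -> (p2 -> p2) = 1/2 -> 1 = 1
((p1 -> p1) -> (p1 -> p2)) && (p1 -> (p2 -> p2)) = 0 && 1 = 0
((p1 -> p1) <-> !(p2 && p1)) <-> (((p1 -> p1) -> (p1 -> p2)) && (p1 -> (p2 -> p2))) = 1 <-> 0 = 0
This gives 0 ≠ 1.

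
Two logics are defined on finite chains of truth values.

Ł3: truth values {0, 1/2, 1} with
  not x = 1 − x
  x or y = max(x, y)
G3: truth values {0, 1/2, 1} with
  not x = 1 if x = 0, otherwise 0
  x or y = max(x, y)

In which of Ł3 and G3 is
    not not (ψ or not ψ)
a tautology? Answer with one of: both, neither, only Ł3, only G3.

In Ł3: at ψ = 1/2 the value is 1/2 — not a tautology.
In G3: every assignment gives 1 — tautology.

only G3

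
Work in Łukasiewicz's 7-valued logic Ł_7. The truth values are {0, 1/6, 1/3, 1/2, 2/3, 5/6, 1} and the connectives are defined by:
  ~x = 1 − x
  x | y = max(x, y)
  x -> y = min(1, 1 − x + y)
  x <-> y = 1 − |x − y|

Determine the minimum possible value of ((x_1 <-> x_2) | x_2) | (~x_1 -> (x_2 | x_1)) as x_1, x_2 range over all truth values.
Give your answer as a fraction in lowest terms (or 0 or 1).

Take x_1 = 0, x_2 = 1/2:
x_1 <-> x_2 = 0 <-> 1/2 = 1/2
(x_1 <-> x_2) | x_2 = 1/2 | 1/2 = 1/2
~x_1 = ~0 = 1
x_2 | x_1 = 1/2 | 0 = 1/2
~x_1 -> (x_2 | x_1) = 1 -> 1/2 = 1/2
((x_1 <-> x_2) | x_2) | (~x_1 -> (x_2 | x_1)) = 1/2 | 1/2 = 1/2
No assignment yields a value below 1/2, so this is the minimum.

1/2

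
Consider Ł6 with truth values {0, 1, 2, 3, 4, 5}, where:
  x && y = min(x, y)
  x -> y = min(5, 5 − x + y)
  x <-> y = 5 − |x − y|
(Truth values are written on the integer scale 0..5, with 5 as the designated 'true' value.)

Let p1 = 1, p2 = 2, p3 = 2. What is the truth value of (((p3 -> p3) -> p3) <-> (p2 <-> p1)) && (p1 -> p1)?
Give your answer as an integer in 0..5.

p3 -> p3 = 2 -> 2 = 5
(p3 -> p3) -> p3 = 5 -> 2 = 2
p2 <-> p1 = 2 <-> 1 = 4
((p3 -> p3) -> p3) <-> (p2 <-> p1) = 2 <-> 4 = 3
p1 -> p1 = 1 -> 1 = 5
(((p3 -> p3) -> p3) <-> (p2 <-> p1)) && (p1 -> p1) = 3 && 5 = 3

3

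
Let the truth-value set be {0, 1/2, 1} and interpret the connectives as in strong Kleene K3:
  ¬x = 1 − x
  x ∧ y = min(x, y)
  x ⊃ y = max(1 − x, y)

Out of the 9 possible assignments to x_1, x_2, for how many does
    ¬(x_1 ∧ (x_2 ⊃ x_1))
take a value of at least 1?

3

x_1 = 0, x_2 = 0 ↦ 1  ≥
x_1 = 0, x_2 = 1/2 ↦ 1  ≥
x_1 = 0, x_2 = 1 ↦ 1  ≥
x_1 = 1/2, x_2 = 0 ↦ 1/2  <
x_1 = 1/2, x_2 = 1/2 ↦ 1/2  <
x_1 = 1/2, x_2 = 1 ↦ 1/2  <
x_1 = 1, x_2 = 0 ↦ 0  <
x_1 = 1, x_2 = 1/2 ↦ 0  <
x_1 = 1, x_2 = 1 ↦ 0  <
So 3 of the 9 assignments meet the threshold.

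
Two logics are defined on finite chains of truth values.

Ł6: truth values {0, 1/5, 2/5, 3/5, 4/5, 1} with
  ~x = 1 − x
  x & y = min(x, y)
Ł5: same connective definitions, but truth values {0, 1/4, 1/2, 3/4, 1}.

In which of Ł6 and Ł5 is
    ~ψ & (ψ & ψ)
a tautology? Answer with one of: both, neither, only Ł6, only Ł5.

In Ł6: at ψ = 0 the value is 0 — not a tautology.
In Ł5: at ψ = 0 the value is 0 — not a tautology.

neither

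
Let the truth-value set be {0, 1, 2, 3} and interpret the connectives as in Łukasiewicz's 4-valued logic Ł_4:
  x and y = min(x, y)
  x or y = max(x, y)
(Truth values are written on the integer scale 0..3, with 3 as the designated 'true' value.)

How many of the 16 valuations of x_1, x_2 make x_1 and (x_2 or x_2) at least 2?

4

x_1 = 0, x_2 = 0 ↦ 0  <
x_1 = 0, x_2 = 1 ↦ 0  <
x_1 = 0, x_2 = 2 ↦ 0  <
x_1 = 0, x_2 = 3 ↦ 0  <
x_1 = 1, x_2 = 0 ↦ 0  <
x_1 = 1, x_2 = 1 ↦ 1  <
x_1 = 1, x_2 = 2 ↦ 1  <
x_1 = 1, x_2 = 3 ↦ 1  <
x_1 = 2, x_2 = 0 ↦ 0  <
x_1 = 2, x_2 = 1 ↦ 1  <
x_1 = 2, x_2 = 2 ↦ 2  ≥
x_1 = 2, x_2 = 3 ↦ 2  ≥
x_1 = 3, x_2 = 0 ↦ 0  <
x_1 = 3, x_2 = 1 ↦ 1  <
x_1 = 3, x_2 = 2 ↦ 2  ≥
x_1 = 3, x_2 = 3 ↦ 3  ≥
So 4 of the 16 assignments meet the threshold.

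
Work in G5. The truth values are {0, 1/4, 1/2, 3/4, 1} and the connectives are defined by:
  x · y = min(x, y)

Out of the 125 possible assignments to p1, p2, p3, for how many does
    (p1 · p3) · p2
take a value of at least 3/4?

value 1: 1 assignment (counts)
value 3/4: 7 assignments (counts)
value 1/2: 19 assignments
value 1/4: 37 assignments
value 0: 61 assignments
So 8 of the 125 assignments meet the threshold.

8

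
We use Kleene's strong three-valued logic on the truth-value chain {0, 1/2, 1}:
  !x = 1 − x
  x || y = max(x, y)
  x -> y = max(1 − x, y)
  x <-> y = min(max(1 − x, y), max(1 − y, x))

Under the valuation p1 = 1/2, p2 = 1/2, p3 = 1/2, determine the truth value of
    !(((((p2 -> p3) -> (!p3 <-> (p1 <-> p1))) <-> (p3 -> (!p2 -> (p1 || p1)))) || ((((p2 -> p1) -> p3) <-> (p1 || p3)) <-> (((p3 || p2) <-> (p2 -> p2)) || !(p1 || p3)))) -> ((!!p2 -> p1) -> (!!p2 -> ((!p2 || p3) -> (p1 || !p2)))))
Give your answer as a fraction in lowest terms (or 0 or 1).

p2 -> p3 = 1/2 -> 1/2 = 1/2
!p3 = !1/2 = 1/2
p1 <-> p1 = 1/2 <-> 1/2 = 1/2
!p3 <-> (p1 <-> p1) = 1/2 <-> 1/2 = 1/2
(p2 -> p3) -> (!p3 <-> (p1 <-> p1)) = 1/2 -> 1/2 = 1/2
!p2 = !1/2 = 1/2
p1 || p1 = 1/2 || 1/2 = 1/2
!p2 -> (p1 || p1) = 1/2 -> 1/2 = 1/2
p3 -> (!p2 -> (p1 || p1)) = 1/2 -> 1/2 = 1/2
((p2 -> p3) -> (!p3 <-> (p1 <-> p1))) <-> (p3 -> (!p2 -> (p1 || p1))) = 1/2 <-> 1/2 = 1/2
p2 -> p1 = 1/2 -> 1/2 = 1/2
(p2 -> p1) -> p3 = 1/2 -> 1/2 = 1/2
p1 || p3 = 1/2 || 1/2 = 1/2
((p2 -> p1) -> p3) <-> (p1 || p3) = 1/2 <-> 1/2 = 1/2
p3 || p2 = 1/2 || 1/2 = 1/2
p2 -> p2 = 1/2 -> 1/2 = 1/2
(p3 || p2) <-> (p2 -> p2) = 1/2 <-> 1/2 = 1/2
p1 || p3 = 1/2 || 1/2 = 1/2
!(p1 || p3) = !1/2 = 1/2
((p3 || p2) <-> (p2 -> p2)) || !(p1 || p3) = 1/2 || 1/2 = 1/2
(((p2 -> p1) -> p3) <-> (p1 || p3)) <-> (((p3 || p2) <-> (p2 -> p2)) || !(p1 || p3)) = 1/2 <-> 1/2 = 1/2
(((p2 -> p3) -> (!p3 <-> (p1 <-> p1))) <-> (p3 -> (!p2 -> (p1 || p1)))) || ((((p2 -> p1) -> p3) <-> (p1 || p3)) <-> (((p3 || p2) <-> (p2 -> p2)) || !(p1 || p3))) = 1/2 || 1/2 = 1/2
!p2 = !1/2 = 1/2
!!p2 = !1/2 = 1/2
!!p2 -> p1 = 1/2 -> 1/2 = 1/2
!p2 = !1/2 = 1/2
!!p2 = !1/2 = 1/2
!p2 = !1/2 = 1/2
!p2 || p3 = 1/2 || 1/2 = 1/2
!p2 = !1/2 = 1/2
p1 || !p2 = 1/2 || 1/2 = 1/2
(!p2 || p3) -> (p1 || !p2) = 1/2 -> 1/2 = 1/2
!!p2 -> ((!p2 || p3) -> (p1 || !p2)) = 1/2 -> 1/2 = 1/2
(!!p2 -> p1) -> (!!p2 -> ((!p2 || p3) -> (p1 || !p2))) = 1/2 -> 1/2 = 1/2
((((p2 -> p3) -> (!p3 <-> (p1 <-> p1))) <-> (p3 -> (!p2 -> (p1 || p1)))) || ((((p2 -> p1) -> p3) <-> (p1 || p3)) <-> (((p3 || p2) <-> (p2 -> p2)) || !(p1 || p3)))) -> ((!!p2 -> p1) -> (!!p2 -> ((!p2 || p3) -> (p1 || !p2)))) = 1/2 -> 1/2 = 1/2
!(((((p2 -> p3) -> (!p3 <-> (p1 <-> p1))) <-> (p3 -> (!p2 -> (p1 || p1)))) || ((((p2 -> p1) -> p3) <-> (p1 || p3)) <-> (((p3 || p2) <-> (p2 -> p2)) || !(p1 || p3)))) -> ((!!p2 -> p1) -> (!!p2 -> ((!p2 || p3) -> (p1 || !p2))))) = !1/2 = 1/2

1/2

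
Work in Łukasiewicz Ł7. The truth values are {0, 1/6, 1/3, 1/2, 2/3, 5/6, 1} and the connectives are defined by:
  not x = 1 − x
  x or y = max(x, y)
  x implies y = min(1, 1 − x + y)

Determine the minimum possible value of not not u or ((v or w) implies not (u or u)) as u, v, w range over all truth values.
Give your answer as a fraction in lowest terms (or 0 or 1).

1/2

Take u = 1/2, v = 0, w = 1:
not u = not 1/2 = 1/2
not not u = not 1/2 = 1/2
v or w = 0 or 1 = 1
u or u = 1/2 or 1/2 = 1/2
not (u or u) = not 1/2 = 1/2
(v or w) implies not (u or u) = 1 implies 1/2 = 1/2
not not u or ((v or w) implies not (u or u)) = 1/2 or 1/2 = 1/2
No assignment yields a value below 1/2, so this is the minimum.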